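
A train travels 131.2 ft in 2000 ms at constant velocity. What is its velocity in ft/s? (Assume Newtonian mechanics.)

d = 131.2 ft × 0.3048 = 39.9898 m
t = 2000 ms × 0.001 = 2.0 s
v = d / t = 39.9898 / 2.0 = 19.9949 m/s
v = 19.9949 m/s / 0.3048 = 65.6 ft/s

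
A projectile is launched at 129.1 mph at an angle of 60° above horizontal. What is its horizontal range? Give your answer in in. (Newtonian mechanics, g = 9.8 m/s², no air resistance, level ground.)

v₀ = 129.1 mph × 0.44704 = 57.7129 m/s
R = v₀² × sin(2θ) / g = 57.7129² × sin(2 × 60°) / 9.8 = 3330.78 × 0.866025 / 9.8 = 294.341 m
R = 294.341 m / 0.0254 = 11590 in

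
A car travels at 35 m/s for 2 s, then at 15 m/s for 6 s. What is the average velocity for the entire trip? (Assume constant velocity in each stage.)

d₁ = v₁t₁ = 35 × 2 = 70 m
d₂ = v₂t₂ = 15 × 6 = 90 m
d_total = 160 m, t_total = 8 s
v_avg = d_total/t_total = 160/8 = 20.0 m/s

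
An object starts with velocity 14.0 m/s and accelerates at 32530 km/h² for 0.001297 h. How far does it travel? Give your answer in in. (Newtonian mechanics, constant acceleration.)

a = 32530 km/h² × 7.716049382716049e-05 = 2.51003 m/s²
t = 0.001297 h × 3600.0 = 4.6692 s
d = v₀ × t + ½ × a × t² = 14.0 × 4.6692 + 0.5 × 2.51003 × 4.6692² = 92.7299 m
d = 92.7299 m / 0.0254 = 3651 in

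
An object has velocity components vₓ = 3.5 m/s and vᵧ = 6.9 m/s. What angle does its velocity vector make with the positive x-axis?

θ = arctan(vᵧ/vₓ) = arctan(6.9/3.5) = 63.1°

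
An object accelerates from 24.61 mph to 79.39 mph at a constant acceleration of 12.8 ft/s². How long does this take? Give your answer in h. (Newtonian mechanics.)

v₀ = 24.61 mph × 0.44704 = 11.0017 m/s
v = 79.39 mph × 0.44704 = 35.4905 m/s
a = 12.8 ft/s² × 0.3048 = 3.90144 m/s²
t = (v - v₀) / a = (35.4905 - 11.0017) / 3.90144 = 6.27686 s
t = 6.27686 s / 3600.0 = 0.001744 h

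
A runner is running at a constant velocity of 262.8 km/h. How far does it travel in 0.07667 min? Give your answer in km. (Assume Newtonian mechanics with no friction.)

v = 262.8 km/h × 0.2777777777777778 = 73.0 m/s
t = 0.07667 min × 60.0 = 4.6002 s
d = v × t = 73.0 × 4.6002 = 335.815 m
d = 335.815 m / 1000.0 = 0.3358 km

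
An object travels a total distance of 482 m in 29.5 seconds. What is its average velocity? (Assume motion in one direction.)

v_avg = Δd / Δt = 482 / 29.5 = 16.34 m/s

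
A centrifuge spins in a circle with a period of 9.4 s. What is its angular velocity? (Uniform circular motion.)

ω = 2π/T = 2π/9.4 = 0.6684 rad/s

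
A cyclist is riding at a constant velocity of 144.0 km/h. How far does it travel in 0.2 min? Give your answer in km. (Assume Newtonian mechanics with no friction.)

v = 144.0 km/h × 0.2777777777777778 = 40.0 m/s
t = 0.2 min × 60.0 = 12.0 s
d = v × t = 40.0 × 12.0 = 480.0 m
d = 480.0 m / 1000.0 = 0.48 km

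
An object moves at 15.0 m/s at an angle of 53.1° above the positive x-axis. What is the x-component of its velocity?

vₓ = v cos(θ) = 15.0 × cos(53.1°) = 9.01 m/s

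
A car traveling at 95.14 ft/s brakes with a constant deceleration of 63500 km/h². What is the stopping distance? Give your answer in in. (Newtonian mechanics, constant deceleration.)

v₀ = 95.14 ft/s × 0.3048 = 28.99867 m/s
a = 63500 km/h² × 7.716049382716049e-05 = 4.899691 m/s²
d = v₀² / (2a) = 28.99867² / (2 × 4.899691) = 840.9229 / 9.799382 = 85.81387 m
d = 85.81387 m / 0.0254 = 3378 in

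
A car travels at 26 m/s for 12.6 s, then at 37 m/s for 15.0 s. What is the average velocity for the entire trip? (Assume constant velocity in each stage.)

d₁ = v₁t₁ = 26 × 12.6 = 327.6 m
d₂ = v₂t₂ = 37 × 15.0 = 555.0 m
d_total = 882.6 m, t_total = 27.6 s
v_avg = d_total/t_total = 882.6/27.6 = 31.98 m/s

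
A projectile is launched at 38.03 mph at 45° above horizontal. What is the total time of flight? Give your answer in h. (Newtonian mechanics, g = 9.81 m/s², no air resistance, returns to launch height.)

v₀ = 38.03 mph × 0.44704 = 17.0009 m/s
T = 2 × v₀ × sin(θ) / g = 2 × 17.0009 × sin(45°) / 9.81 = 2 × 17.0009 × 0.707107 / 9.81 = 2.45086 s
T = 2.45086 s / 3600.0 = 0.0006808 h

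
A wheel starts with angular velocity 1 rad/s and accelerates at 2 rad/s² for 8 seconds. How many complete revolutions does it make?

θ = ω₀t + ½αt² = 1×8 + ½×2×8² = 72.0 rad
Total revolutions = θ/(2π) = 72.0/(2π) = 11.46
Complete revolutions = ⌊11.46⌋ = 11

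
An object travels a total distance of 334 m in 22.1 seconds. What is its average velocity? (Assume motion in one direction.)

v_avg = Δd / Δt = 334 / 22.1 = 15.11 m/s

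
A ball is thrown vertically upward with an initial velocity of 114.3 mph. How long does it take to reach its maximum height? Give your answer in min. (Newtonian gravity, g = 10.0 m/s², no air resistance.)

v₀ = 114.3 mph × 0.44704 = 51.0967 m/s
t_up = v₀ / g = 51.0967 / 10.0 = 5.10967 s
t_up = 5.10967 s / 60.0 = 0.08516 min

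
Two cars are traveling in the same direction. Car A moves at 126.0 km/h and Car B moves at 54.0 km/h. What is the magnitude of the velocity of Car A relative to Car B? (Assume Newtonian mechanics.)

v_rel = |v_A - v_B| = |126.0 - 54.0| = 72.0 km/h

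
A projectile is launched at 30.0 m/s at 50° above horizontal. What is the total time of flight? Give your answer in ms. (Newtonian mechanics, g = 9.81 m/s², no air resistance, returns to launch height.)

T = 2 × v₀ × sin(θ) / g = 2 × 30.0 × sin(50°) / 9.81 = 2 × 30.0 × 0.766044 / 9.81 = 4.68528 s
T = 4.68528 s / 0.001 = 4685 ms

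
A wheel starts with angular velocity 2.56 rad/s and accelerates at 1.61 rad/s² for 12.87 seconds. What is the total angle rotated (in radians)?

θ = ω₀t + ½αt² = 2.56×12.87 + ½×1.61×12.87² = 166.28 rad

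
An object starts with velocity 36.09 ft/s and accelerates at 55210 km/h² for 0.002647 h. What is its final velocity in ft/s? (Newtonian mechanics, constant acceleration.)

v₀ = 36.09 ft/s × 0.3048 = 11.0002 m/s
a = 55210 km/h² × 7.716049382716049e-05 = 4.26003 m/s²
t = 0.002647 h × 3600.0 = 9.5292 s
v = v₀ + a × t = 11.0002 + 4.26003 × 9.5292 = 51.5949 m/s
v = 51.5949 m/s / 0.3048 = 169.3 ft/s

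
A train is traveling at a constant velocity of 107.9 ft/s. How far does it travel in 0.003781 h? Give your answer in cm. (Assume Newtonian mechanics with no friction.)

v = 107.9 ft/s × 0.3048 = 32.8879 m/s
t = 0.003781 h × 3600.0 = 13.6116 s
d = v × t = 32.8879 × 13.6116 = 447.657 m
d = 447.657 m / 0.01 = 44770 cm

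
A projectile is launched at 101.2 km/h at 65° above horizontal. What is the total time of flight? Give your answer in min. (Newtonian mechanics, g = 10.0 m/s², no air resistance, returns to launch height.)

v₀ = 101.2 km/h × 0.2777777777777778 = 28.1111 m/s
T = 2 × v₀ × sin(θ) / g = 2 × 28.1111 × sin(65°) / 10.0 = 2 × 28.1111 × 0.906308 / 10.0 = 5.09546 s
T = 5.09546 s / 60.0 = 0.08492 min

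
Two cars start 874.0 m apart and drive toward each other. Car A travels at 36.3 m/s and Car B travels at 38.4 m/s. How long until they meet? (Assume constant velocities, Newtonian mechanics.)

Combined speed: v_combined = 36.3 + 38.4 = 74.7 m/s
Time to meet: t = d/v_combined = 874.0/74.7 = 11.7 s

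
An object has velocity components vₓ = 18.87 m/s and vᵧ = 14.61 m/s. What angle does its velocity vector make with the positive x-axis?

θ = arctan(vᵧ/vₓ) = arctan(14.61/18.87) = 37.75°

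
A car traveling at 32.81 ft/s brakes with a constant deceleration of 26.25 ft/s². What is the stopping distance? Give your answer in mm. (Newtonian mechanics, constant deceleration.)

v₀ = 32.81 ft/s × 0.3048 = 10.0005 m/s
a = 26.25 ft/s² × 0.3048 = 8.001 m/s²
d = v₀² / (2a) = 10.0005² / (2 × 8.001) = 100.01 / 16.002 = 6.24984 m
d = 6.24984 m / 0.001 = 6250 mm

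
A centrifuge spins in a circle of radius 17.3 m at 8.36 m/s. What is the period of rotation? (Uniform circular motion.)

T = 2πr/v = 2π×17.3/8.36 = 13.0 s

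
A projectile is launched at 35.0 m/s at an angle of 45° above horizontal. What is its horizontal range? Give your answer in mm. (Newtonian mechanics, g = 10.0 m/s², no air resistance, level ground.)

R = v₀² × sin(2θ) / g = 35.0² × sin(2 × 45°) / 10.0 = 1225.0 × 1.0 / 10.0 = 122.5 m
R = 122.5 m / 0.001 = 122500 mm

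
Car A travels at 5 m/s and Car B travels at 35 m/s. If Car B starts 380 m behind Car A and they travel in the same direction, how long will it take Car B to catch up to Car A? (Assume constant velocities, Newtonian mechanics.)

Relative speed: v_rel = 35 - 5 = 30 m/s
Time to catch: t = d₀/v_rel = 380/30 = 12.67 s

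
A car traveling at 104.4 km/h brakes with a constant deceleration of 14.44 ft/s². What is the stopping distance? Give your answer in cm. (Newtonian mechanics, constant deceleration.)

v₀ = 104.4 km/h × 0.2777777777777778 = 29.0 m/s
a = 14.44 ft/s² × 0.3048 = 4.40131 m/s²
d = v₀² / (2a) = 29.0² / (2 × 4.40131) = 841.0 / 8.80262 = 95.5397 m
d = 95.5397 m / 0.01 = 9554 cm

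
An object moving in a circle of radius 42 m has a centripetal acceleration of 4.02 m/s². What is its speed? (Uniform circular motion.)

v = √(a_c × r) = √(4.02 × 42) = 12.99 m/s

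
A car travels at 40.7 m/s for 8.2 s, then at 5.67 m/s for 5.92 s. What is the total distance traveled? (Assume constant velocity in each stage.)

d₁ = v₁t₁ = 40.7 × 8.2 = 333.74 m
d₂ = v₂t₂ = 5.67 × 5.92 = 33.5664 m
d_total = 333.74 + 33.5664 = 367.31 m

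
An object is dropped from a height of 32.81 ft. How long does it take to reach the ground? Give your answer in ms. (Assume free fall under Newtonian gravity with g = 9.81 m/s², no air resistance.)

h = 32.81 ft × 0.3048 = 10.0005 m
t = √(2h/g) = √(2 × 10.0005 / 9.81) = 1.42788 s
t = 1.42788 s / 0.001 = 1428 ms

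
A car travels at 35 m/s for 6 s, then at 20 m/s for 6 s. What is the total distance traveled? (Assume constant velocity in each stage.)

d₁ = v₁t₁ = 35 × 6 = 210 m
d₂ = v₂t₂ = 20 × 6 = 120 m
d_total = 210 + 120 = 330 m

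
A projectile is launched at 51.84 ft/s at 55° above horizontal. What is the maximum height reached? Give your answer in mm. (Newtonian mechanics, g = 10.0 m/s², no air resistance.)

v₀ = 51.84 ft/s × 0.3048 = 15.8008 m/s
H = v₀² × sin²(θ) / (2g) = 15.8008² × sin(55°)² / (2 × 10.0) = 249.665 × 0.67101 / 20.0 = 8.37639 m
H = 8.37639 m / 0.001 = 8376 mm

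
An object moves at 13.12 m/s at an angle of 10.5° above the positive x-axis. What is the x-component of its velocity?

vₓ = v cos(θ) = 13.12 × cos(10.5°) = 12.9 m/s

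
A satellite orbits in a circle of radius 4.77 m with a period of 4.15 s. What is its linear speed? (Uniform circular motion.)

v = 2πr/T = 2π×4.77/4.15 = 7.22 m/s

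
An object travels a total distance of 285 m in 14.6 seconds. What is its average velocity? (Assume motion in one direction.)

v_avg = Δd / Δt = 285 / 14.6 = 19.52 m/s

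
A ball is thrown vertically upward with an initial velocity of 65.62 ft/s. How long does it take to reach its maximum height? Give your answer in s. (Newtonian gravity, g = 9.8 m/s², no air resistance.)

v₀ = 65.62 ft/s × 0.3048 = 20.001 m/s
t_up = v₀ / g = 20.001 / 9.8 = 2.041 s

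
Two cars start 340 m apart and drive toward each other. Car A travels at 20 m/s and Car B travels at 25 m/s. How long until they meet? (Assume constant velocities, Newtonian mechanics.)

Combined speed: v_combined = 20 + 25 = 45 m/s
Time to meet: t = d/v_combined = 340/45 = 7.56 s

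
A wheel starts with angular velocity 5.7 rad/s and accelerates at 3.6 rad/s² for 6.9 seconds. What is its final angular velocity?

ω = ω₀ + αt = 5.7 + 3.6 × 6.9 = 30.54 rad/s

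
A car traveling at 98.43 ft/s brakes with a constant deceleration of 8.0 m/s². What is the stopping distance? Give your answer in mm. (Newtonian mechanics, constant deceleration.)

v₀ = 98.43 ft/s × 0.3048 = 30.0015 m/s
d = v₀² / (2a) = 30.0015² / (2 × 8.0) = 900.09 / 16.0 = 56.2556 m
d = 56.2556 m / 0.001 = 56260 mm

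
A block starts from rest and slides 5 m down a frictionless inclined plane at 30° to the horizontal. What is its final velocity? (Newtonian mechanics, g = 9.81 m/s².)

a = g sin(θ) = 9.81 × sin(30°) = 4.905 m/s²
v = √(2ad) = √(2 × 4.905 × 5) = 7.0 m/s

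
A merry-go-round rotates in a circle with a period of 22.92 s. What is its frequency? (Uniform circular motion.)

f = 1/T = 1/22.92 = 0.0436 Hz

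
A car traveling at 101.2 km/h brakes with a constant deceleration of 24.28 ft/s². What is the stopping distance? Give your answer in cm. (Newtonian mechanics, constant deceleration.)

v₀ = 101.2 km/h × 0.2777777777777778 = 28.1111 m/s
a = 24.28 ft/s² × 0.3048 = 7.40054 m/s²
d = v₀² / (2a) = 28.1111² / (2 × 7.40054) = 790.234 / 14.8011 = 53.3902 m
d = 53.3902 m / 0.01 = 5339 cm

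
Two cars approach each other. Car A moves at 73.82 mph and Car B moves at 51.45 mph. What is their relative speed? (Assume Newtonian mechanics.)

v_rel = v_A + v_B = 73.82 + 51.45 = 125.27 mph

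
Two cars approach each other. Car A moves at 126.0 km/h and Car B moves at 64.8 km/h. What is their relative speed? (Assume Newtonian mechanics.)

v_rel = v_A + v_B = 126.0 + 64.8 = 190.8 km/h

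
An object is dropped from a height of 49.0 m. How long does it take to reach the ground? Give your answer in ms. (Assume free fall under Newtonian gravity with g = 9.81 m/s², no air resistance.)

t = √(2h/g) = √(2 × 49.0 / 9.81) = 3.16067 s
t = 3.16067 s / 0.001 = 3161 ms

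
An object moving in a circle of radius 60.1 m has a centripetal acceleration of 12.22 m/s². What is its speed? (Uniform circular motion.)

v = √(a_c × r) = √(12.22 × 60.1) = 27.1 m/s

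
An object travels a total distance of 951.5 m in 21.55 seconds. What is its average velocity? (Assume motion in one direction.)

v_avg = Δd / Δt = 951.5 / 21.55 = 44.15 m/s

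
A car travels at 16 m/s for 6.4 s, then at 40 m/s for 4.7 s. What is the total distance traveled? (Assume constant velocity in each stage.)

d₁ = v₁t₁ = 16 × 6.4 = 102.4 m
d₂ = v₂t₂ = 40 × 4.7 = 188.0 m
d_total = 102.4 + 188.0 = 290.4 m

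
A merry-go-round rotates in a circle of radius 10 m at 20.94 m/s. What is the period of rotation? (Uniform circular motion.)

T = 2πr/v = 2π×10/20.94 = 3.0 s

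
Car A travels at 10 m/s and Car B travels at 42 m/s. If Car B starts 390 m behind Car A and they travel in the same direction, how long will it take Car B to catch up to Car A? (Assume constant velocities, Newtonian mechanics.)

Relative speed: v_rel = 42 - 10 = 32 m/s
Time to catch: t = d₀/v_rel = 390/32 = 12.19 s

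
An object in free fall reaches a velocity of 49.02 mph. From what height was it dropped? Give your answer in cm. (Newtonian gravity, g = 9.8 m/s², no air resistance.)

v = 49.02 mph × 0.44704 = 21.9139 m/s
h = v² / (2g) = 21.9139² / (2 × 9.8) = 24.501 m
h = 24.501 m / 0.01 = 2450 cm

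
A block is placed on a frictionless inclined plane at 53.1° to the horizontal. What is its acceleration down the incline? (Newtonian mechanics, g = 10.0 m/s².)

a = g sin(θ) = 10.0 × sin(53.1°) = 10.0 × 0.7997 = 8.0 m/s²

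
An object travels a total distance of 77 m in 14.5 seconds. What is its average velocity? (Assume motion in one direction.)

v_avg = Δd / Δt = 77 / 14.5 = 5.31 m/s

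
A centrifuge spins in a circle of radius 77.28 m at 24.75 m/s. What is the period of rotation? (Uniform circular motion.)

T = 2πr/v = 2π×77.28/24.75 = 19.62 s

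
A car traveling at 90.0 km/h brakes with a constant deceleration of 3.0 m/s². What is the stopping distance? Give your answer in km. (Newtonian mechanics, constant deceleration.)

v₀ = 90.0 km/h × 0.2777777777777778 = 25.0 m/s
d = v₀² / (2a) = 25.0² / (2 × 3.0) = 625.0 / 6.0 = 104.167 m
d = 104.167 m / 1000.0 = 0.1042 km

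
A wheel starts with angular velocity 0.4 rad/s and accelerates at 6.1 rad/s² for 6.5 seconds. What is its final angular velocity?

ω = ω₀ + αt = 0.4 + 6.1 × 6.5 = 40.05 rad/s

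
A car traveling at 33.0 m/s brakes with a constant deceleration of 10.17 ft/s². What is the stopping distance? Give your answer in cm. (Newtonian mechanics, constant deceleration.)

a = 10.17 ft/s² × 0.3048 = 3.09982 m/s²
d = v₀² / (2a) = 33.0² / (2 × 3.09982) = 1089.0 / 6.19964 = 175.655 m
d = 175.655 m / 0.01 = 17570 cm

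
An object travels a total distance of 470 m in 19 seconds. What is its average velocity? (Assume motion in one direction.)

v_avg = Δd / Δt = 470 / 19 = 24.74 m/s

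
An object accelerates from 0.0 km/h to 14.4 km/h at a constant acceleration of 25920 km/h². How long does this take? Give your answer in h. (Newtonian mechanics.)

v₀ = 0.0 km/h × 0.2777777777777778 = 0.0 m/s
v = 14.4 km/h × 0.2777777777777778 = 4.0 m/s
a = 25920 km/h² × 7.716049382716049e-05 = 2.0 m/s²
t = (v - v₀) / a = (4.0 - 0.0) / 2.0 = 2.0 s
t = 2.0 s / 3600.0 = 0.0005556 h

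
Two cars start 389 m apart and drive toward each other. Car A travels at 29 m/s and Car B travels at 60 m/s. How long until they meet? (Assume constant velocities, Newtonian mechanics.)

Combined speed: v_combined = 29 + 60 = 89 m/s
Time to meet: t = d/v_combined = 389/89 = 4.37 s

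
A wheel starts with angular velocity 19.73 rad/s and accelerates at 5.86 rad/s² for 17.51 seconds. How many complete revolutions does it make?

θ = ω₀t + ½αt² = 19.73×17.51 + ½×5.86×17.51² = 1243.810593 rad
Total revolutions = θ/(2π) = 1243.810593/(2π) = 197.96
Complete revolutions = ⌊197.96⌋ = 197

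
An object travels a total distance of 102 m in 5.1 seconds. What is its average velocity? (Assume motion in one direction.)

v_avg = Δd / Δt = 102 / 5.1 = 20.0 m/s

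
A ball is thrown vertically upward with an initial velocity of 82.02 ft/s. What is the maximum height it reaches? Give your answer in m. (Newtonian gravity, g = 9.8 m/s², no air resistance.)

v₀ = 82.02 ft/s × 0.3048 = 24.9997 m/s
h_max = v₀² / (2g) = 24.9997² / (2 × 9.8) = 624.985 / 19.6 = 31.89 m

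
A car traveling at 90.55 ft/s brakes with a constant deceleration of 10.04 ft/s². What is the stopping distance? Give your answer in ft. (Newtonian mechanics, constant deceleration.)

v₀ = 90.55 ft/s × 0.3048 = 27.5996 m/s
a = 10.04 ft/s² × 0.3048 = 3.06019 m/s²
d = v₀² / (2a) = 27.5996² / (2 × 3.06019) = 761.738 / 6.12038 = 124.459 m
d = 124.459 m / 0.3048 = 408.3 ft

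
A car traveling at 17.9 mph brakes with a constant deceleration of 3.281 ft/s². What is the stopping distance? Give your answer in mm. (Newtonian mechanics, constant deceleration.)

v₀ = 17.9 mph × 0.44704 = 8.00202 m/s
a = 3.281 ft/s² × 0.3048 = 1.00005 m/s²
d = v₀² / (2a) = 8.00202² / (2 × 1.00005) = 64.0323 / 2.0001 = 32.0145 m
d = 32.0145 m / 0.001 = 32010 mm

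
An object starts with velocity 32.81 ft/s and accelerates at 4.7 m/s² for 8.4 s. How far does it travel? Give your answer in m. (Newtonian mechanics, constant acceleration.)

v₀ = 32.81 ft/s × 0.3048 = 10.0005 m/s
d = v₀ × t + ½ × a × t² = 10.0005 × 8.4 + 0.5 × 4.7 × 8.4² = 249.8 m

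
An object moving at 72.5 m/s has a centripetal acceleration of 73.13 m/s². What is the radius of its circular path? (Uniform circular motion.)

r = v²/a_c = 72.5²/73.13 = 71.88 m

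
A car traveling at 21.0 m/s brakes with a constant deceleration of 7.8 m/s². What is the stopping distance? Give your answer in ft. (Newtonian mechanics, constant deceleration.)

d = v₀² / (2a) = 21.0² / (2 × 7.8) = 441.0 / 15.6 = 28.2692 m
d = 28.2692 m / 0.3048 = 92.75 ft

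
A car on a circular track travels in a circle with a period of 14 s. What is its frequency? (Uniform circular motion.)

f = 1/T = 1/14 = 0.0714 Hz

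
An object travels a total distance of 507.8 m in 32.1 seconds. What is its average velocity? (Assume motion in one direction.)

v_avg = Δd / Δt = 507.8 / 32.1 = 15.82 m/s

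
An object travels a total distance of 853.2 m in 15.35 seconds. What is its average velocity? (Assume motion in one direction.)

v_avg = Δd / Δt = 853.2 / 15.35 = 55.58 m/s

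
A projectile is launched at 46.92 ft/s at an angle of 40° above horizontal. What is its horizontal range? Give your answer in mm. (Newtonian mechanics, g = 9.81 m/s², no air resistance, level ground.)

v₀ = 46.92 ft/s × 0.3048 = 14.3012 m/s
R = v₀² × sin(2θ) / g = 14.3012² × sin(2 × 40°) / 9.81 = 204.524 × 0.984808 / 9.81 = 20.5318 m
R = 20.5318 m / 0.001 = 20530 mm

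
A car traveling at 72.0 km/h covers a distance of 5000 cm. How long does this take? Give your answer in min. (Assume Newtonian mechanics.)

d = 5000 cm × 0.01 = 50.0 m
v = 72.0 km/h × 0.2777777777777778 = 20.0 m/s
t = d / v = 50.0 / 20.0 = 2.5 s
t = 2.5 s / 60.0 = 0.04167 min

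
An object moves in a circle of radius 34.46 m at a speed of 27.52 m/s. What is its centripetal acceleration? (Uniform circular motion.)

a_c = v²/r = 27.52²/34.46 = 757.3504/34.46 = 21.98 m/s²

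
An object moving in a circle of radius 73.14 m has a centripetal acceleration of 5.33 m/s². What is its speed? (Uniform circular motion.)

v = √(a_c × r) = √(5.33 × 73.14) = 19.74 m/s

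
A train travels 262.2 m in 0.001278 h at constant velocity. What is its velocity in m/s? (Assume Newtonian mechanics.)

t = 0.001278 h × 3600.0 = 4.6008 s
v = d / t = 262.2 / 4.6008 = 56.99 m/s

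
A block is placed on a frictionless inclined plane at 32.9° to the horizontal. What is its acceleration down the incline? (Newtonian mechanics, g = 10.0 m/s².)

a = g sin(θ) = 10.0 × sin(32.9°) = 10.0 × 0.5432 = 5.43 m/s²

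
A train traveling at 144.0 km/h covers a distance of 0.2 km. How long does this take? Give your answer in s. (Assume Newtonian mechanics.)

d = 0.2 km × 1000.0 = 200.0 m
v = 144.0 km/h × 0.2777777777777778 = 40.0 m/s
t = d / v = 200.0 / 40.0 = 5.0 s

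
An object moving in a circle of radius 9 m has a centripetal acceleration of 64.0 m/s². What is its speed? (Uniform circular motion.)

v = √(a_c × r) = √(64.0 × 9) = 24.0 m/s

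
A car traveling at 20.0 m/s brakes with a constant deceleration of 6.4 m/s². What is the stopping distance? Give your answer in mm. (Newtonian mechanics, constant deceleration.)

d = v₀² / (2a) = 20.0² / (2 × 6.4) = 400.0 / 12.8 = 31.25 m
d = 31.25 m / 0.001 = 31250 mm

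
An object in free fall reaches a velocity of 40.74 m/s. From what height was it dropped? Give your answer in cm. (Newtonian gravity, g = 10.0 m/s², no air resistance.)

h = v² / (2g) = 40.74² / (2 × 10.0) = 82.9874 m
h = 82.9874 m / 0.01 = 8299 cm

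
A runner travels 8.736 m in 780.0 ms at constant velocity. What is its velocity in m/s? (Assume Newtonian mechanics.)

t = 780.0 ms × 0.001 = 0.78 s
v = d / t = 8.736 / 0.78 = 11.2 m/s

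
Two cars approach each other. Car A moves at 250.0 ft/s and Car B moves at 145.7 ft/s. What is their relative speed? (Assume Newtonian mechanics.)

v_rel = v_A + v_B = 250.0 + 145.7 = 395.7 ft/s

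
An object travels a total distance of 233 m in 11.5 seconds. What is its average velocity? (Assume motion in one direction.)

v_avg = Δd / Δt = 233 / 11.5 = 20.26 m/s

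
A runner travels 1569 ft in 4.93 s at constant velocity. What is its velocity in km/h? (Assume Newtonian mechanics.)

d = 1569 ft × 0.3048 = 478.231 m
v = d / t = 478.231 / 4.93 = 97.0043 m/s
v = 97.0043 m/s / 0.2777777777777778 = 349.2 km/h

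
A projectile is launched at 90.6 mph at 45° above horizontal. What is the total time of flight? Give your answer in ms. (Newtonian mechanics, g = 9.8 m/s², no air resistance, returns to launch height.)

v₀ = 90.6 mph × 0.44704 = 40.5018 m/s
T = 2 × v₀ × sin(θ) / g = 2 × 40.5018 × sin(45°) / 9.8 = 2 × 40.5018 × 0.707107 / 9.8 = 5.84472 s
T = 5.84472 s / 0.001 = 5845 ms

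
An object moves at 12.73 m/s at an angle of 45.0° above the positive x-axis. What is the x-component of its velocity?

vₓ = v cos(θ) = 12.73 × cos(45.0°) = 9.0 m/s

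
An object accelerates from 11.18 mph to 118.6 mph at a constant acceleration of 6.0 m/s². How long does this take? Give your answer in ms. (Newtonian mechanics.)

v₀ = 11.18 mph × 0.44704 = 4.99791 m/s
v = 118.6 mph × 0.44704 = 53.0189 m/s
t = (v - v₀) / a = (53.0189 - 4.99791) / 6.0 = 8.0035 s
t = 8.0035 s / 0.001 = 8004 ms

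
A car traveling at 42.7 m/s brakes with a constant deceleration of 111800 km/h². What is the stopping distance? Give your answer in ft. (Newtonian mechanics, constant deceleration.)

a = 111800 km/h² × 7.716049382716049e-05 = 8.62654 m/s²
d = v₀² / (2a) = 42.7² / (2 × 8.62654) = 1823.29 / 17.2531 = 105.679 m
d = 105.679 m / 0.3048 = 346.7 ft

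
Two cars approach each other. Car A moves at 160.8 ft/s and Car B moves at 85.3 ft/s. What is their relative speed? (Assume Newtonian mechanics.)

v_rel = v_A + v_B = 160.8 + 85.3 = 246.1 ft/s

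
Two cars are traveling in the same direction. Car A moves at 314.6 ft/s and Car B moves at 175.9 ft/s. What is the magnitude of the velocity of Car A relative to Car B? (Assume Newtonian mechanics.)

v_rel = |v_A - v_B| = |314.6 - 175.9| = 138.7 ft/s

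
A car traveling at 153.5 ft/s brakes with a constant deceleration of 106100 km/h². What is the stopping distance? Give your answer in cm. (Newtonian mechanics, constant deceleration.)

v₀ = 153.5 ft/s × 0.3048 = 46.7868 m/s
a = 106100 km/h² × 7.716049382716049e-05 = 8.18673 m/s²
d = v₀² / (2a) = 46.7868² / (2 × 8.18673) = 2189.0 / 16.3735 = 133.692 m
d = 133.692 m / 0.01 = 13370 cm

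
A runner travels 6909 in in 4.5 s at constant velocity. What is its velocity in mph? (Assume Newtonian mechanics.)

d = 6909 in × 0.0254 = 175.4886 m
v = d / t = 175.4886 / 4.5 = 38.99747 m/s
v = 38.99747 m/s / 0.44704 = 87.23 mph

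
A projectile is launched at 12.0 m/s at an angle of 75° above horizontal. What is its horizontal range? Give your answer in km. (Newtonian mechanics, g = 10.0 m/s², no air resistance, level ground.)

R = v₀² × sin(2θ) / g = 12.0² × sin(2 × 75°) / 10.0 = 144.0 × 0.5 / 10.0 = 7.2 m
R = 7.2 m / 1000.0 = 0.0072 km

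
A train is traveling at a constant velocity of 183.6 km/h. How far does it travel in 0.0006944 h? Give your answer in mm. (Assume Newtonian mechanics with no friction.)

v = 183.6 km/h × 0.2777777777777778 = 51.0 m/s
t = 0.0006944 h × 3600.0 = 2.49984 s
d = v × t = 51.0 × 2.49984 = 127.492 m
d = 127.492 m / 0.001 = 127500 mm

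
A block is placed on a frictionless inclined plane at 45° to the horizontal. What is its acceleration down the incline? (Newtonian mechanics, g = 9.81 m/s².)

a = g sin(θ) = 9.81 × sin(45°) = 9.81 × 0.7071 = 6.94 m/s²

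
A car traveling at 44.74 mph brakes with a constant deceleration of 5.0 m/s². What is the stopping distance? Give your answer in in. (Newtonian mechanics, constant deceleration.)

v₀ = 44.74 mph × 0.44704 = 20.0006 m/s
d = v₀² / (2a) = 20.0006² / (2 × 5.0) = 400.024 / 10.0 = 40.0024 m
d = 40.0024 m / 0.0254 = 1575 in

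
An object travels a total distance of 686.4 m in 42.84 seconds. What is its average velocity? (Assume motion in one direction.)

v_avg = Δd / Δt = 686.4 / 42.84 = 16.02 m/s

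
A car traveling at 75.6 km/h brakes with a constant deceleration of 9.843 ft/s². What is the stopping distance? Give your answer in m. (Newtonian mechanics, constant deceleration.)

v₀ = 75.6 km/h × 0.2777777777777778 = 21.0 m/s
a = 9.843 ft/s² × 0.3048 = 3.00015 m/s²
d = v₀² / (2a) = 21.0² / (2 × 3.00015) = 441.0 / 6.0003 = 73.5 m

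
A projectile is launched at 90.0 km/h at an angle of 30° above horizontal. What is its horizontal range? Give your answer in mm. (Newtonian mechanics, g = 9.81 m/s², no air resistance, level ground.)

v₀ = 90.0 km/h × 0.2777777777777778 = 25.0 m/s
R = v₀² × sin(2θ) / g = 25.0² × sin(2 × 30°) / 9.81 = 625.0 × 0.866025 / 9.81 = 55.1749 m
R = 55.1749 m / 0.001 = 55170 mm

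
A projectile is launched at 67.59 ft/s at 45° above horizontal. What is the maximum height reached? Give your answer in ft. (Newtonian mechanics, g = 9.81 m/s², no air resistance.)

v₀ = 67.59 ft/s × 0.3048 = 20.6014 m/s
H = v₀² × sin²(θ) / (2g) = 20.6014² × sin(45°)² / (2 × 9.81) = 424.418 × 0.5 / 19.62 = 10.816 m
H = 10.816 m / 0.3048 = 35.49 ft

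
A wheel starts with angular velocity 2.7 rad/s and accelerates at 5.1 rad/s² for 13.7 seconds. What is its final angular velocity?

ω = ω₀ + αt = 2.7 + 5.1 × 13.7 = 72.57 rad/s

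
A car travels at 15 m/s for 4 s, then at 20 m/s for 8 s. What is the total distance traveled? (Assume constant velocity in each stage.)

d₁ = v₁t₁ = 15 × 4 = 60 m
d₂ = v₂t₂ = 20 × 8 = 160 m
d_total = 60 + 160 = 220 m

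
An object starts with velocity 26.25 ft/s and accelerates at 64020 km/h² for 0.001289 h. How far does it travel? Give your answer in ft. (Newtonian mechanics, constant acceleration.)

v₀ = 26.25 ft/s × 0.3048 = 8.001 m/s
a = 64020 km/h² × 7.716049382716049e-05 = 4.93981 m/s²
t = 0.001289 h × 3600.0 = 4.6404 s
d = v₀ × t + ½ × a × t² = 8.001 × 4.6404 + 0.5 × 4.93981 × 4.6404² = 90.3131 m
d = 90.3131 m / 0.3048 = 296.3 ft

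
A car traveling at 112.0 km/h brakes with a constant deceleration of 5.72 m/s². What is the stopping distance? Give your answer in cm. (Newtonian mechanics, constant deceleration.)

v₀ = 112.0 km/h × 0.2777777777777778 = 31.1111 m/s
d = v₀² / (2a) = 31.1111² / (2 × 5.72) = 967.901 / 11.44 = 84.6067 m
d = 84.6067 m / 0.01 = 8461 cm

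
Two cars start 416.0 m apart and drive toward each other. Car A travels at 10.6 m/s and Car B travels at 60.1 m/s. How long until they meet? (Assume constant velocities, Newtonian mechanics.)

Combined speed: v_combined = 10.6 + 60.1 = 70.7 m/s
Time to meet: t = d/v_combined = 416.0/70.7 = 5.88 s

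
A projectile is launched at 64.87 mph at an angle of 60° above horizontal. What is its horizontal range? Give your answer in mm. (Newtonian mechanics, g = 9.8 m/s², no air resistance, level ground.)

v₀ = 64.87 mph × 0.44704 = 28.9995 m/s
R = v₀² × sin(2θ) / g = 28.9995² × sin(2 × 60°) / 9.8 = 840.971 × 0.866025 / 9.8 = 74.3165 m
R = 74.3165 m / 0.001 = 74320 mm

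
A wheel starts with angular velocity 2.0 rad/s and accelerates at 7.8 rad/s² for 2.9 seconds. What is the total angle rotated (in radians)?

θ = ω₀t + ½αt² = 2.0×2.9 + ½×7.8×2.9² = 38.6 rad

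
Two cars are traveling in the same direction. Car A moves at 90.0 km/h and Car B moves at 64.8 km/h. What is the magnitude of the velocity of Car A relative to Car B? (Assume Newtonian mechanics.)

v_rel = |v_A - v_B| = |90.0 - 64.8| = 25.2 km/h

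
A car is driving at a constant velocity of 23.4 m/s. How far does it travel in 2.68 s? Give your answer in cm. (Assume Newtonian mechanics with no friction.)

d = v × t = 23.4 × 2.68 = 62.712 m
d = 62.712 m / 0.01 = 6271 cm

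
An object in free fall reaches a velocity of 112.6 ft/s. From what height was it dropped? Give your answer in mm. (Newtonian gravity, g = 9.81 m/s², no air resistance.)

v = 112.6 ft/s × 0.3048 = 34.3205 m/s
h = v² / (2g) = 34.3205² / (2 × 9.81) = 60.0355 m
h = 60.0355 m / 0.001 = 60040 mm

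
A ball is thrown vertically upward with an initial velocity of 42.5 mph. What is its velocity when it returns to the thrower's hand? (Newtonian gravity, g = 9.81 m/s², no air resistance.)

By conservation of energy (no air resistance), the ball returns to the throw height with the same speed as launch, but directed downward.
|v_ground| = v₀ = 42.5 mph
v_ground = 42.5 mph (downward)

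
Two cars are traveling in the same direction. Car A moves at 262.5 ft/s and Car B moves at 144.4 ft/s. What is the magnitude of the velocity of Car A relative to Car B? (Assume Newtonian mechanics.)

v_rel = |v_A - v_B| = |262.5 - 144.4| = 118.1 ft/s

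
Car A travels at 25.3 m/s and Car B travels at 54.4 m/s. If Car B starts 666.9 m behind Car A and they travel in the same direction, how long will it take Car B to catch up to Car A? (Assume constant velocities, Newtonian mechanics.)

Relative speed: v_rel = 54.4 - 25.3 = 29.1 m/s
Time to catch: t = d₀/v_rel = 666.9/29.1 = 22.92 s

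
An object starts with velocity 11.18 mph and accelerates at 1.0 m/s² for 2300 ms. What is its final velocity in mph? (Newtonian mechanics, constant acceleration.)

v₀ = 11.18 mph × 0.44704 = 4.99791 m/s
t = 2300 ms × 0.001 = 2.3 s
v = v₀ + a × t = 4.99791 + 1.0 × 2.3 = 7.29791 m/s
v = 7.29791 m/s / 0.44704 = 16.32 mph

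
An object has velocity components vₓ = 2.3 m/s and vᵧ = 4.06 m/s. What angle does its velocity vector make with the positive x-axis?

θ = arctan(vᵧ/vₓ) = arctan(4.06/2.3) = 60.47°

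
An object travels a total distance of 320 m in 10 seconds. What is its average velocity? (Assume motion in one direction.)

v_avg = Δd / Δt = 320 / 10 = 32.0 m/s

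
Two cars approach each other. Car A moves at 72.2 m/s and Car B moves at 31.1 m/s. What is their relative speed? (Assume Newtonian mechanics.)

v_rel = v_A + v_B = 72.2 + 31.1 = 103.3 m/s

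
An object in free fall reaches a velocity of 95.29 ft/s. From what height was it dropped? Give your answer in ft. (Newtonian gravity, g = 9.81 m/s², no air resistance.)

v = 95.29 ft/s × 0.3048 = 29.0444 m/s
h = v² / (2g) = 29.0444² / (2 × 9.81) = 42.9958 m
h = 42.9958 m / 0.3048 = 141.1 ft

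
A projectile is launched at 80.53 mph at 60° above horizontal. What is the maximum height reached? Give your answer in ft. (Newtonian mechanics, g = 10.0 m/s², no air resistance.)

v₀ = 80.53 mph × 0.44704 = 36.00013 m/s
H = v₀² × sin²(θ) / (2g) = 36.00013² × sin(60°)² / (2 × 10.0) = 1296.009 × 0.75 / 20.0 = 48.60034 m
H = 48.60034 m / 0.3048 = 159.4 ft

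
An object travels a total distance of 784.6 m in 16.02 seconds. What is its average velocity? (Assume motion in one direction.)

v_avg = Δd / Δt = 784.6 / 16.02 = 48.98 m/s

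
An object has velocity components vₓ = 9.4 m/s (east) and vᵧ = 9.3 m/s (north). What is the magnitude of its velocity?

|v| = √(vₓ² + vᵧ²) = √(9.4² + 9.3²) = √(174.85) = 13.22 m/s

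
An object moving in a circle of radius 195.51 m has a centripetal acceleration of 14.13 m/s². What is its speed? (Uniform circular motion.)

v = √(a_c × r) = √(14.13 × 195.51) = 52.56 m/s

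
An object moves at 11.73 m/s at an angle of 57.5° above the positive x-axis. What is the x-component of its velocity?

vₓ = v cos(θ) = 11.73 × cos(57.5°) = 6.3 m/s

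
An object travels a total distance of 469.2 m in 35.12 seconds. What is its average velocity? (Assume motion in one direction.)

v_avg = Δd / Δt = 469.2 / 35.12 = 13.36 m/s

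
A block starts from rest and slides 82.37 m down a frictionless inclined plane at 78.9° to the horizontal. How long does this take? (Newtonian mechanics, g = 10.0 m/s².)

a = g sin(θ) = 10.0 × sin(78.9°) = 9.8129 m/s²
t = √(2d/a) = √(2 × 82.37 / 9.8129) = 4.1 s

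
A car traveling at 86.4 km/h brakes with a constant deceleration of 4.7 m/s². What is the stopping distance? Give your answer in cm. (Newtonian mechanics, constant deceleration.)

v₀ = 86.4 km/h × 0.2777777777777778 = 24.0 m/s
d = v₀² / (2a) = 24.0² / (2 × 4.7) = 576.0 / 9.4 = 61.2766 m
d = 61.2766 m / 0.01 = 6128 cm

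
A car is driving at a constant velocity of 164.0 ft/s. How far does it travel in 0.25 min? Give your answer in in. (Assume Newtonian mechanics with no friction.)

v = 164.0 ft/s × 0.3048 = 49.9872 m/s
t = 0.25 min × 60.0 = 15.0 s
d = v × t = 49.9872 × 15.0 = 749.808 m
d = 749.808 m / 0.0254 = 29520 in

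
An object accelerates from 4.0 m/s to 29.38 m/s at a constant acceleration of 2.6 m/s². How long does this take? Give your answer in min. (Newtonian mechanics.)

t = (v - v₀) / a = (29.38 - 4.0) / 2.6 = 9.76154 s
t = 9.76154 s / 60.0 = 0.1627 min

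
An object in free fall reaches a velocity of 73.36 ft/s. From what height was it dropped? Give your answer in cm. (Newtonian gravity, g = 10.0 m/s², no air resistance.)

v = 73.36 ft/s × 0.3048 = 22.3601 m/s
h = v² / (2g) = 22.3601² / (2 × 10.0) = 24.9987 m
h = 24.9987 m / 0.01 = 2500 cm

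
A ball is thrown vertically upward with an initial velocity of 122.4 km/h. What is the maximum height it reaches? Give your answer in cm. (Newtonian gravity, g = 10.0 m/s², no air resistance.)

v₀ = 122.4 km/h × 0.2777777777777778 = 34.0 m/s
h_max = v₀² / (2g) = 34.0² / (2 × 10.0) = 1156.0 / 20.0 = 57.8 m
h_max = 57.8 m / 0.01 = 5780 cm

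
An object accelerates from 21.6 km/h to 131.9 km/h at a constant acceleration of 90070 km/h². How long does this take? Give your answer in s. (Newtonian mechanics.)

v₀ = 21.6 km/h × 0.2777777777777778 = 6.0 m/s
v = 131.9 km/h × 0.2777777777777778 = 36.6389 m/s
a = 90070 km/h² × 7.716049382716049e-05 = 6.94985 m/s²
t = (v - v₀) / a = (36.6389 - 6.0) / 6.94985 = 4.409 s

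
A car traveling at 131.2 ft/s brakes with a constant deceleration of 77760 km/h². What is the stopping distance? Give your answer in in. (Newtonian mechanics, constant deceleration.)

v₀ = 131.2 ft/s × 0.3048 = 39.9898 m/s
a = 77760 km/h² × 7.716049382716049e-05 = 6.0 m/s²
d = v₀² / (2a) = 39.9898² / (2 × 6.0) = 1599.18 / 12.0 = 133.265 m
d = 133.265 m / 0.0254 = 5247 in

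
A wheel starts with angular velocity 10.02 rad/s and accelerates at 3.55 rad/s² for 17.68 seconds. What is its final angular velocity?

ω = ω₀ + αt = 10.02 + 3.55 × 17.68 = 72.78 rad/s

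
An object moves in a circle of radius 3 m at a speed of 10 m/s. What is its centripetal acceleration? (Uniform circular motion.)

a_c = v²/r = 10²/3 = 100/3 = 33.33 m/s²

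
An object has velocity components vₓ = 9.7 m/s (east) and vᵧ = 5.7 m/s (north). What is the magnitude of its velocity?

|v| = √(vₓ² + vᵧ²) = √(9.7² + 5.7²) = √(126.58) = 11.25 m/s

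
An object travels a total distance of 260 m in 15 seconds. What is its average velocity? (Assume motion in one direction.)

v_avg = Δd / Δt = 260 / 15 = 17.33 m/s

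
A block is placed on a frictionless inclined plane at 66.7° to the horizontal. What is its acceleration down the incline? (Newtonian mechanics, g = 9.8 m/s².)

a = g sin(θ) = 9.8 × sin(66.7°) = 9.8 × 0.9184 = 9.0 m/s²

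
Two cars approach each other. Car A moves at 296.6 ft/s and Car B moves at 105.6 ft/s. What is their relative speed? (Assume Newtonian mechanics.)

v_rel = v_A + v_B = 296.6 + 105.6 = 402.2 ft/s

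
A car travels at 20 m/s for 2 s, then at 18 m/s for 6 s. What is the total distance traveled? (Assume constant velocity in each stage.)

d₁ = v₁t₁ = 20 × 2 = 40 m
d₂ = v₂t₂ = 18 × 6 = 108 m
d_total = 40 + 108 = 148 m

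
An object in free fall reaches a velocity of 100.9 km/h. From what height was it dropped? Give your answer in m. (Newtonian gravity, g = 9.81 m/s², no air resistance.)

v = 100.9 km/h × 0.2777777777777778 = 28.0278 m/s
h = v² / (2g) = 28.0278² / (2 × 9.81) = 40.04 m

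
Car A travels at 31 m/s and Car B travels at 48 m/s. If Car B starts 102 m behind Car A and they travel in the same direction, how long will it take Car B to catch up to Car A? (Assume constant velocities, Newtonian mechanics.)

Relative speed: v_rel = 48 - 31 = 17 m/s
Time to catch: t = d₀/v_rel = 102/17 = 6.0 s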